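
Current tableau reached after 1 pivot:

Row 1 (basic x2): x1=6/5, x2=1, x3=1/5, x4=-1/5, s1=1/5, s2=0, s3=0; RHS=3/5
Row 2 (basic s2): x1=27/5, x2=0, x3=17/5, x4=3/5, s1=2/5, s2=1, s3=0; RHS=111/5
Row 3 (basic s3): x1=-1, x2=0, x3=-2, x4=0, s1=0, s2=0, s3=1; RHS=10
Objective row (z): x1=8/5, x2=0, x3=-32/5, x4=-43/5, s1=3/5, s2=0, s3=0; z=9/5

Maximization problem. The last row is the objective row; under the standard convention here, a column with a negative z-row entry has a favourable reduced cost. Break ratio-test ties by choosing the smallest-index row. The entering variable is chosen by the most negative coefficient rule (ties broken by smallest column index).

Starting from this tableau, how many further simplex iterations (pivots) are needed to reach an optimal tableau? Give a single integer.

1

pivot: x4 in, s2 out → z = 320
No improving column remains; optimal.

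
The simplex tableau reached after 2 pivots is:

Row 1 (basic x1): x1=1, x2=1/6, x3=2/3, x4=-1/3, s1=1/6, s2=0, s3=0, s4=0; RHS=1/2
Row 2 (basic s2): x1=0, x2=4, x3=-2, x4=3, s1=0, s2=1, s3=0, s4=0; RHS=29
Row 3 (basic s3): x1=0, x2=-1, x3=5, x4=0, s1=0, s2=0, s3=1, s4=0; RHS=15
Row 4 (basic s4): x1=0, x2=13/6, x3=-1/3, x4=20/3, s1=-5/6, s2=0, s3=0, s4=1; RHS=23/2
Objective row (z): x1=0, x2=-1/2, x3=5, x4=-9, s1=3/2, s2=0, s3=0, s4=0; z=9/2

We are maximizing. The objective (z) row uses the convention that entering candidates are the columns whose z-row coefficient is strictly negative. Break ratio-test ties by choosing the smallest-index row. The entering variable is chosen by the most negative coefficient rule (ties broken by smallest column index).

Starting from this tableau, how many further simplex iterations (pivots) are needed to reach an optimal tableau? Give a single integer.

1

pivot: x4 in, s4 out → z = 801/40
No improving column remains; optimal.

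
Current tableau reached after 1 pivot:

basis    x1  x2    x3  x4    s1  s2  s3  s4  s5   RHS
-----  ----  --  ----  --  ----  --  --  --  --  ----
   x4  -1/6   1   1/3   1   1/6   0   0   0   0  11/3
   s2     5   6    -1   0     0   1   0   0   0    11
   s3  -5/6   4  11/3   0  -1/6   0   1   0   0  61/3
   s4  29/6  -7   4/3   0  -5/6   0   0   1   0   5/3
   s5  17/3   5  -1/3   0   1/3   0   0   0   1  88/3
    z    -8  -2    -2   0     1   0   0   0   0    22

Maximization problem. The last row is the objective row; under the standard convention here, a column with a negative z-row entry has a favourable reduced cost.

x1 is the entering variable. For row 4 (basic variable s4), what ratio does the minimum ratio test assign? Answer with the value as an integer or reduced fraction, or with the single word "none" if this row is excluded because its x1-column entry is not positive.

10/29

Ratio = RHS / (x1 entry) = (5/3) / (29/6) = 10/29.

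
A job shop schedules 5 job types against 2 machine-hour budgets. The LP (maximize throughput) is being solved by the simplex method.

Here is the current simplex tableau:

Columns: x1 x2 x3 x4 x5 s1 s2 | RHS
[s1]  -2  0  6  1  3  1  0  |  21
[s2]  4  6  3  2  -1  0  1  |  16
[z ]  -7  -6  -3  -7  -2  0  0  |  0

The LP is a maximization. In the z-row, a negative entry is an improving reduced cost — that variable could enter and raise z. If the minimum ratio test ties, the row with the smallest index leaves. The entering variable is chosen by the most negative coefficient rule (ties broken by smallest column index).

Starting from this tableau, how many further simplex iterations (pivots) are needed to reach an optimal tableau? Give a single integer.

3

pivot: x1 in, s2 out → z = 28
pivot: x5 in, s1 out → z = 143/2
pivot: x4 in, x1 out → z = 535/7
No improving column remains; optimal.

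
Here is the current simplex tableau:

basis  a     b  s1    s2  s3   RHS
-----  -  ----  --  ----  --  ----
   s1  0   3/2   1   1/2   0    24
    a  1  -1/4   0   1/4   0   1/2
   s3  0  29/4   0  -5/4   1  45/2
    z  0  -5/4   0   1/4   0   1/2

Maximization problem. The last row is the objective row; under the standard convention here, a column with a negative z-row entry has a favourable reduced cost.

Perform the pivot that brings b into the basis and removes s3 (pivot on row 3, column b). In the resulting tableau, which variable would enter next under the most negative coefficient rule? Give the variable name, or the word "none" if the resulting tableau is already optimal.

none

Pivot element 29/4. New z-row = old z-row − (-5/4)·(row 3/(29/4)).
Updated z-row coefficients: a: 0, b: 0, s1: 0, s2: 1/29, s3: 5/29.
No coefficient is strictly negative; the tableau after this pivot is optimal.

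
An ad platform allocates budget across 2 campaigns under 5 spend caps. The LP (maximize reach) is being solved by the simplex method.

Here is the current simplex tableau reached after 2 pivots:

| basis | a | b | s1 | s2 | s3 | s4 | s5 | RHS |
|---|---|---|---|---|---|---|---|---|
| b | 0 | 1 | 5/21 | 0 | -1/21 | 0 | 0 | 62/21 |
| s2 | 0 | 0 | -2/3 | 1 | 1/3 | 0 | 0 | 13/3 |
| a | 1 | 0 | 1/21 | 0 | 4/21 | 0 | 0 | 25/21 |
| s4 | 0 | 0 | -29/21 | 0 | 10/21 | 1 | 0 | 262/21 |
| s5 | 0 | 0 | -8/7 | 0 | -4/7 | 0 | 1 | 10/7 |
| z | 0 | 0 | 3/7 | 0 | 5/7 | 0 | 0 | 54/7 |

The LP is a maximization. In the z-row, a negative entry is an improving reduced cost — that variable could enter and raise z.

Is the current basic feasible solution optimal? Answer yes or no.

yes

No objective-row coefficient is strictly negative, so no entering variable exists; the tableau is optimal.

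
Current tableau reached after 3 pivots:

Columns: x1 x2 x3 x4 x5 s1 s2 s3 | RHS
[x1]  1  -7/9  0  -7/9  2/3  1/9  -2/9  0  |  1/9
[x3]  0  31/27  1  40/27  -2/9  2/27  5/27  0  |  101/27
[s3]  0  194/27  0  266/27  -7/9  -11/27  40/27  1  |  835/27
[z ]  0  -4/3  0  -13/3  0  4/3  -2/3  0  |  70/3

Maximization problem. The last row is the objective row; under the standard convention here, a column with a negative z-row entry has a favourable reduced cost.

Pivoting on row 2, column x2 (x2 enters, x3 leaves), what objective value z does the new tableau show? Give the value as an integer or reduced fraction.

858/31

Minimum ratio for x2: (101/27)/(31/27) = 101/31.
z changes by −(z-row coeff of x2)·ratio = −(-4/3)·(101/31) = 404/93.
New z = 70/3 + (404/93) = 858/31.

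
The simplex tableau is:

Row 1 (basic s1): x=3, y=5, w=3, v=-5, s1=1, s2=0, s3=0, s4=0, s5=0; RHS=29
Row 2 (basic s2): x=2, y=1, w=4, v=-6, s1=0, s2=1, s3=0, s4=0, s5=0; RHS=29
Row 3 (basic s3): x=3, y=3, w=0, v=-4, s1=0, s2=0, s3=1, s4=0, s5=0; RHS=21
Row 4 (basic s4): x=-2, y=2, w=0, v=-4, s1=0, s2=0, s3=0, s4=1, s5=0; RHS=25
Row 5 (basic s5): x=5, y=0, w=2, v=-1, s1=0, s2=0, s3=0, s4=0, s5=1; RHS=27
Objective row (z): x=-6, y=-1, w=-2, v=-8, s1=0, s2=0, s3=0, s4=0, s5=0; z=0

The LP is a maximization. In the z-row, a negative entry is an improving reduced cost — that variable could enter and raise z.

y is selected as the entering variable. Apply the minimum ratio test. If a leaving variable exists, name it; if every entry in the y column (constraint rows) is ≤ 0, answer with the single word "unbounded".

s1

Ratios: row 1 (s1): 29/5 = 29/5; row 2 (s2): 29/1 = 29; row 3 (s3): 21/3 = 7; row 4 (s4): 25/2 = 25/2; row 5 (s5): entry 0 ≤ 0, skip.
Minimum ratio is in the s1 row, so s1 leaves.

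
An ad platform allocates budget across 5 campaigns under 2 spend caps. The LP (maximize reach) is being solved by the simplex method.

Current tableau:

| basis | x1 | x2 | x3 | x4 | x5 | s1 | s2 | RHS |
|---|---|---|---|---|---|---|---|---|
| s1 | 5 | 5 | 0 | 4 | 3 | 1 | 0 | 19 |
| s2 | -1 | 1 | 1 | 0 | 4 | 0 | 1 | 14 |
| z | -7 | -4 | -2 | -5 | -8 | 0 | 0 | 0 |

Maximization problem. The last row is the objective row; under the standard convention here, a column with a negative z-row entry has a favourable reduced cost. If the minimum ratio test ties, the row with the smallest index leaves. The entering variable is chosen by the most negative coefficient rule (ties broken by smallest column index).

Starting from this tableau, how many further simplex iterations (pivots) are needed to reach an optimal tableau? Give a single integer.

3

pivot: x5 in, s2 out → z = 28
pivot: x1 in, s1 out → z = 950/23
pivot: x3 in, x5 out → z = 311/5
No improving column remains; optimal.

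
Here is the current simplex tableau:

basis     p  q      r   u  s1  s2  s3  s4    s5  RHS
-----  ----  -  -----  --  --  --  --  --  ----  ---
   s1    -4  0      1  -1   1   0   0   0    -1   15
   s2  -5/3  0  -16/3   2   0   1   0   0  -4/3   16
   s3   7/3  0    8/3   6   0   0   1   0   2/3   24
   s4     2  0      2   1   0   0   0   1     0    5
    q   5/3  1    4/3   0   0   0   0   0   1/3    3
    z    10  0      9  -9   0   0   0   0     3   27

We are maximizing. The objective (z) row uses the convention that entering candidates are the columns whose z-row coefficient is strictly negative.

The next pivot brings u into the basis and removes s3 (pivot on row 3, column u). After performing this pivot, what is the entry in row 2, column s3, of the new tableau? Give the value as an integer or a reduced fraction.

Pivot element is row 3, column u: 6.
Normalize row 3: new (row 3, s3) = 1/6 = 1/6.
row 2 ← row 2 − 2·(new row 3): 0 − 2·(1/6) = -1/3.

-1/3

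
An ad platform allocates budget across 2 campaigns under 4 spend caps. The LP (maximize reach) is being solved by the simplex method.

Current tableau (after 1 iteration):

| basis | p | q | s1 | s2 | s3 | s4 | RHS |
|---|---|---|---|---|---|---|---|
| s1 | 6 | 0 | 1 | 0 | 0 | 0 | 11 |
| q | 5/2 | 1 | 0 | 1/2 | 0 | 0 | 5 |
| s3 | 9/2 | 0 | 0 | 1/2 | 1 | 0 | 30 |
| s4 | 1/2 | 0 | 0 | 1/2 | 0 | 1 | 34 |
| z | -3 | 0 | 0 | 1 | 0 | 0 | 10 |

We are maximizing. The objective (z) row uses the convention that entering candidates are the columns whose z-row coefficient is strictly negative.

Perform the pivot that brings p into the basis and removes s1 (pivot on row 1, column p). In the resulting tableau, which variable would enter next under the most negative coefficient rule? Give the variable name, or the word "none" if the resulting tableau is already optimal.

none

Pivot element 6. New z-row = old z-row − (-3)·(row 1/6).
Updated z-row coefficients: p: 0, q: 0, s1: 1/2, s2: 1, s3: 0, s4: 0.
No coefficient is strictly negative; the tableau after this pivot is optimal.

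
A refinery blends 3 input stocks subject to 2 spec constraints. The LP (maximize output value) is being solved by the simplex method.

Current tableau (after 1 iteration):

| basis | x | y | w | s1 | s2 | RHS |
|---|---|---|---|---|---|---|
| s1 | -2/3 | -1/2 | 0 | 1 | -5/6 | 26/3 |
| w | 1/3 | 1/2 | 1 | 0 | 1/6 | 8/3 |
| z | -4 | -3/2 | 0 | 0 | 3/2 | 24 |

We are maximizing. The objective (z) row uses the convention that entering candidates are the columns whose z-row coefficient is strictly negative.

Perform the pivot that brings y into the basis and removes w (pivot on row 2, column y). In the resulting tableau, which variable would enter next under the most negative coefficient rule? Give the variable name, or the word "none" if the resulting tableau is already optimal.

x

Pivot element 1/2. New z-row = old z-row − (-3/2)·(row 2/(1/2)).
Updated z-row coefficients: x: -3, y: 0, w: 3, s1: 0, s2: 2.
The most negative is -3 in column x, so x would enter next.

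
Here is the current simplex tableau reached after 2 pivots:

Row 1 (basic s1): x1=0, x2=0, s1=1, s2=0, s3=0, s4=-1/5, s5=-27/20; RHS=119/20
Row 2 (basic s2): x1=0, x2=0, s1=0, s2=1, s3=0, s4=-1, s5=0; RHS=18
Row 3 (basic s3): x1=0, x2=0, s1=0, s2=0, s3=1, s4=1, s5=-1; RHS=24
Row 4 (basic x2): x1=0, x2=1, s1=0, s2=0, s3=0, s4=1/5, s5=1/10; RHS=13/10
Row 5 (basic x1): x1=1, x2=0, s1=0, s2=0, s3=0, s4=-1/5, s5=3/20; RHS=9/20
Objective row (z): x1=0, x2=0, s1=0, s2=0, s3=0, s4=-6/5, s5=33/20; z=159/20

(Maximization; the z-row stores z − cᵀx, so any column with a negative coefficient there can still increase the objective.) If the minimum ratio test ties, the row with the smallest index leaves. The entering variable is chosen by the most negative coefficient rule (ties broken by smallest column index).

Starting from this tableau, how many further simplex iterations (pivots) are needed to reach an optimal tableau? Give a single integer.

1

pivot: s4 in, x2 out → z = 63/4
No improving column remains; optimal.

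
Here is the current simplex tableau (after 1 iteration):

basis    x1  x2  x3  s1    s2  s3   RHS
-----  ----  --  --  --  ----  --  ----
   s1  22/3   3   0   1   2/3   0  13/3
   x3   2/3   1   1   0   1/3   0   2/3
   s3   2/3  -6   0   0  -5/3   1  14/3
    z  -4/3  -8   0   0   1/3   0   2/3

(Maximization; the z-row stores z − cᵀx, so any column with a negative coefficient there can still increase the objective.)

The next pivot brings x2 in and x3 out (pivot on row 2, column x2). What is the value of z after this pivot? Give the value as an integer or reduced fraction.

Minimum ratio for x2: (2/3)/1 = 2/3.
z changes by −(z-row coeff of x2)·ratio = −(-8)·(2/3) = 16/3.
New z = 2/3 + (16/3) = 6.

6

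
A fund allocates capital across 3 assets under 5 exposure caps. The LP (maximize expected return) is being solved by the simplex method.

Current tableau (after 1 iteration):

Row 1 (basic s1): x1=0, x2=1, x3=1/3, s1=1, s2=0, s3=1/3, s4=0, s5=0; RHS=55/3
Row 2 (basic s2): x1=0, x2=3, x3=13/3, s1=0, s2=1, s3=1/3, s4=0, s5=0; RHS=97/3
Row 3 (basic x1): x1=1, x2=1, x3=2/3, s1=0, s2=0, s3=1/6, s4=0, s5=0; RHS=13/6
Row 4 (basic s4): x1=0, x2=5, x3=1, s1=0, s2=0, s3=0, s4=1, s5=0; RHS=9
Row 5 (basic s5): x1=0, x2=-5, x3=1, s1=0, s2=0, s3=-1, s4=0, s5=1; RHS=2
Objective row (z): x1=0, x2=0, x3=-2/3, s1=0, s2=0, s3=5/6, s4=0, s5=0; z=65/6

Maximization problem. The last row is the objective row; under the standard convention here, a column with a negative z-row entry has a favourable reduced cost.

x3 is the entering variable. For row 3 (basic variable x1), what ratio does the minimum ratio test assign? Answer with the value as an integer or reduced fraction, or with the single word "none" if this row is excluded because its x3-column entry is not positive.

Ratio = RHS / (x3 entry) = (13/6) / (2/3) = 13/4.

13/4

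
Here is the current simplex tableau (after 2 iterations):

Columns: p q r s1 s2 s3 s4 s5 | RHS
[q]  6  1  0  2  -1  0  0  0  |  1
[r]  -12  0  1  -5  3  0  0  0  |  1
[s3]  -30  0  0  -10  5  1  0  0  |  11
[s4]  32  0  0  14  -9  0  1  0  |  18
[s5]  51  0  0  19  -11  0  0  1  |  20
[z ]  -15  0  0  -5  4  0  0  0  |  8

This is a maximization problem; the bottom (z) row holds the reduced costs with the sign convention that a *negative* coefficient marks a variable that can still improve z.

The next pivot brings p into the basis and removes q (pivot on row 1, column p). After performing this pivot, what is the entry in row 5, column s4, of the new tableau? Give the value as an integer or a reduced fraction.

Pivot element is row 1, column p: 6.
Normalize row 1: new (row 1, s4) = 0/6 = 0.
row 5 ← row 5 − 51·(new row 1): 0 − 51·0 = 0.

0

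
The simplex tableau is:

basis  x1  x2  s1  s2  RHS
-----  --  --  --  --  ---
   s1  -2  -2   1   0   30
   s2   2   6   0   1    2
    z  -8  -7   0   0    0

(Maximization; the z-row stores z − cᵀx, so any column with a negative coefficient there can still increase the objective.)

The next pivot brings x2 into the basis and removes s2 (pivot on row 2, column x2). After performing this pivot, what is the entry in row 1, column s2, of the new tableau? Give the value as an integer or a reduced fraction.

Pivot element is row 2, column x2: 6.
Normalize row 2: new (row 2, s2) = 1/6 = 1/6.
row 1 ← row 1 − (-2)·(new row 2): 0 − (-2)·(1/6) = 1/3.

1/3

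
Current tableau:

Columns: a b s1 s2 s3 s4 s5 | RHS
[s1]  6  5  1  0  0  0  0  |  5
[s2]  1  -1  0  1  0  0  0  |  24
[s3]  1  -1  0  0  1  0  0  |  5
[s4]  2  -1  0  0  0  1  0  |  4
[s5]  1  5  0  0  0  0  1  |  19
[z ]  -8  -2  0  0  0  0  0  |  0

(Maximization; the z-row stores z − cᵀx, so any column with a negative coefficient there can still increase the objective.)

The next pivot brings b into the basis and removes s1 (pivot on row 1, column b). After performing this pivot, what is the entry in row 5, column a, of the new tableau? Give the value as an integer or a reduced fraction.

Pivot element is row 1, column b: 5.
Normalize row 1: new (row 1, a) = 6/5 = 6/5.
row 5 ← row 5 − 5·(new row 1): 1 − 5·(6/5) = -5.

-5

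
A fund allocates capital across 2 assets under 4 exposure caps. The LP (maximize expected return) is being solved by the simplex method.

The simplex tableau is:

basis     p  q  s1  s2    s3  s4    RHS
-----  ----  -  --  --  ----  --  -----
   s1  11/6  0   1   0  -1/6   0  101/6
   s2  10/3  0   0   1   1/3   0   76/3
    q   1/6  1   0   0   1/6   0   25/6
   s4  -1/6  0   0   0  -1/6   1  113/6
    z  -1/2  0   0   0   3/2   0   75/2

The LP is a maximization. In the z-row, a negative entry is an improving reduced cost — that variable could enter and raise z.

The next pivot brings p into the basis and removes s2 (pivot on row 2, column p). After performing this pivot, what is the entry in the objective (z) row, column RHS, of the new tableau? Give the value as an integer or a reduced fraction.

Pivot element is row 2, column p: 10/3.
Normalize row 2: new (row 2, RHS) = (76/3)/(10/3) = 38/5.
z-row ← z-row − (-1/2)·(new row 2): 75/2 − (-1/2)·(38/5) = 413/10.

413/10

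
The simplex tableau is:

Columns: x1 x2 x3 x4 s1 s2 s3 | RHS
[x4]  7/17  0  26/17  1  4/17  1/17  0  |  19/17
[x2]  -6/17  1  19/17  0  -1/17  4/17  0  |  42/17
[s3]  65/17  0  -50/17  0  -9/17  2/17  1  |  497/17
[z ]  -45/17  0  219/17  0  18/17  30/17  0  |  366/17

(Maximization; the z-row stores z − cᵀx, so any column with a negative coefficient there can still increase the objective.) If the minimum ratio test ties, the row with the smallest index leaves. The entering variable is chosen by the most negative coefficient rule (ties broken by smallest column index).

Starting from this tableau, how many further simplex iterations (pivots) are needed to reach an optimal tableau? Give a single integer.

pivot: x1 in, x4 out → z = 201/7
No improving column remains; optimal.

1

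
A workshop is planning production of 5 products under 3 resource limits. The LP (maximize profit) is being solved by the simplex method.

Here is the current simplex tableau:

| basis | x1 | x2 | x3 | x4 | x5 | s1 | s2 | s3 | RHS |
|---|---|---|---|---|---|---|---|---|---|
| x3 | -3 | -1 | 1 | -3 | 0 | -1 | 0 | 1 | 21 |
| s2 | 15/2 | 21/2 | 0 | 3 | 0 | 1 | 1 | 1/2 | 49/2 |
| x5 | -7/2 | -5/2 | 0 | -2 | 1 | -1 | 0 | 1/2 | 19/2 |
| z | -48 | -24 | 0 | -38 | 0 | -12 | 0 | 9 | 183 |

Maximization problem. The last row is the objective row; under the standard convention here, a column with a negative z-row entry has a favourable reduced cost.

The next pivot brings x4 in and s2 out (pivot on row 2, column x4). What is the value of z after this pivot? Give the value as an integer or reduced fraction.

Minimum ratio for x4: (49/2)/3 = 49/6.
z changes by −(z-row coeff of x4)·ratio = −(-38)·(49/6) = 931/3.
New z = 183 + (931/3) = 1480/3.

1480/3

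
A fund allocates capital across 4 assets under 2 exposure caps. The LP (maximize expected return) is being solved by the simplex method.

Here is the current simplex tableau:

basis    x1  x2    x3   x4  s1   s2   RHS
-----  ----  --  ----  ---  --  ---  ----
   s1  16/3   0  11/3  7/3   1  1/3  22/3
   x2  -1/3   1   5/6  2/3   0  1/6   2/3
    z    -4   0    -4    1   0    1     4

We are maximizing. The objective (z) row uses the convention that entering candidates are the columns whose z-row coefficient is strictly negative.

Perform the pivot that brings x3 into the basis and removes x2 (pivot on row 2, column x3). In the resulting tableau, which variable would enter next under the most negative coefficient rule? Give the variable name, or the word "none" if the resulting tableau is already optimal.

x1

Pivot element 5/6. New z-row = old z-row − (-4)·(row 2/(5/6)).
Updated z-row coefficients: x1: -28/5, x2: 24/5, x3: 0, x4: 21/5, s1: 0, s2: 9/5.
The most negative is -28/5 in column x1, so x1 would enter next.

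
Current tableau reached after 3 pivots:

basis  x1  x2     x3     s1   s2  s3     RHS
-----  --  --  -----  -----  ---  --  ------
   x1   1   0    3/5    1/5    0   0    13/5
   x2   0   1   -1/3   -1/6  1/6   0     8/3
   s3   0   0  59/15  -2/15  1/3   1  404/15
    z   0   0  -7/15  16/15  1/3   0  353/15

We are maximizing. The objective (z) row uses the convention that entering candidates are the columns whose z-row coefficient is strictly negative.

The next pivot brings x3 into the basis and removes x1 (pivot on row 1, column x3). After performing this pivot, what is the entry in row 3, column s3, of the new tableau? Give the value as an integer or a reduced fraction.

Pivot element is row 1, column x3: 3/5.
Normalize row 1: new (row 1, s3) = 0/(3/5) = 0.
row 3 ← row 3 − (59/15)·(new row 1): 1 − (59/15)·0 = 1.

1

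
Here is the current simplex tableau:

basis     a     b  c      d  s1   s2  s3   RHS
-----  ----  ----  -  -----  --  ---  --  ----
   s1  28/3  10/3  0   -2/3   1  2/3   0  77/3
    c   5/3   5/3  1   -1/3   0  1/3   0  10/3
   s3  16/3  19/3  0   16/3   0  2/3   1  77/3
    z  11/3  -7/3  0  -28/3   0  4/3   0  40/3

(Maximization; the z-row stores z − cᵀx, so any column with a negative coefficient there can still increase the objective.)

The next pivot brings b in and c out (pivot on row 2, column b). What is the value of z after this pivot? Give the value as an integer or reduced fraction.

18

Minimum ratio for b: (10/3)/(5/3) = 2.
z changes by −(z-row coeff of b)·ratio = −(-7/3)·2 = 14/3.
New z = 40/3 + (14/3) = 18.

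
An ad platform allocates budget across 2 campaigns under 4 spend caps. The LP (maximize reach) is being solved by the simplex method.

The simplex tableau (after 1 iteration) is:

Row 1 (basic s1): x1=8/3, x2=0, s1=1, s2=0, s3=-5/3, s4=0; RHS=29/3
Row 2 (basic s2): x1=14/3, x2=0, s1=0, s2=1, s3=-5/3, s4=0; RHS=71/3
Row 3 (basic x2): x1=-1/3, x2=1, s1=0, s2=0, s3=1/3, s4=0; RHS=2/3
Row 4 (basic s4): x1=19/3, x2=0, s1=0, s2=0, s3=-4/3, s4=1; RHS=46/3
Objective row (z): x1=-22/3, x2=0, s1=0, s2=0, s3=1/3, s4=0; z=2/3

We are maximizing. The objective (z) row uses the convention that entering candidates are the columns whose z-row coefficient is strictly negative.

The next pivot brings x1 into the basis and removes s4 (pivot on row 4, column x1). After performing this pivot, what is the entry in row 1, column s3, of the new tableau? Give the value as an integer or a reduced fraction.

-21/19

Pivot element is row 4, column x1: 19/3.
Normalize row 4: new (row 4, s3) = (-4/3)/(19/3) = -4/19.
row 1 ← row 1 − (8/3)·(new row 4): -5/3 − (8/3)·(-4/19) = -21/19.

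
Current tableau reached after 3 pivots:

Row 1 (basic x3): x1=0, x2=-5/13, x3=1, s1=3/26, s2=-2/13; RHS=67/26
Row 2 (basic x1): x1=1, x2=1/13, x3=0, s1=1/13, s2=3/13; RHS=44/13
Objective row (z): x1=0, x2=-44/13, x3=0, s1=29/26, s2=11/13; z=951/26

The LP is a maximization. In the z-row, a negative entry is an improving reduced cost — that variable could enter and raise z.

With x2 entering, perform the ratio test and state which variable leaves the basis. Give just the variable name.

Ratios: row 1 (x3): entry -5/13 ≤ 0, skip; row 2 (x1): (44/13)/(1/13) = 44.
Minimum ratio 44 is in the x1 row, so x1 leaves.

x1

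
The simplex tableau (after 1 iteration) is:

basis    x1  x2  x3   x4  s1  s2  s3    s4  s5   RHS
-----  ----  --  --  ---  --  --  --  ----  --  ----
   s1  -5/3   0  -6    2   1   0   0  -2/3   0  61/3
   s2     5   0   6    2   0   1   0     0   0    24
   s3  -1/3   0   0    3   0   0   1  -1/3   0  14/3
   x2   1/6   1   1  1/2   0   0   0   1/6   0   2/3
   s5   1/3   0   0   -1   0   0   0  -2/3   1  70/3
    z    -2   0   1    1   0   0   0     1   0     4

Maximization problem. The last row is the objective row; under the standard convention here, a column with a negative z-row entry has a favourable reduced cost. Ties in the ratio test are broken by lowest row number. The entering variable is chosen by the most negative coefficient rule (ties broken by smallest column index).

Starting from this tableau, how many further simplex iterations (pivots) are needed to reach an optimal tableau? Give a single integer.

1

pivot: x1 in, x2 out → z = 12
No improving column remains; optimal.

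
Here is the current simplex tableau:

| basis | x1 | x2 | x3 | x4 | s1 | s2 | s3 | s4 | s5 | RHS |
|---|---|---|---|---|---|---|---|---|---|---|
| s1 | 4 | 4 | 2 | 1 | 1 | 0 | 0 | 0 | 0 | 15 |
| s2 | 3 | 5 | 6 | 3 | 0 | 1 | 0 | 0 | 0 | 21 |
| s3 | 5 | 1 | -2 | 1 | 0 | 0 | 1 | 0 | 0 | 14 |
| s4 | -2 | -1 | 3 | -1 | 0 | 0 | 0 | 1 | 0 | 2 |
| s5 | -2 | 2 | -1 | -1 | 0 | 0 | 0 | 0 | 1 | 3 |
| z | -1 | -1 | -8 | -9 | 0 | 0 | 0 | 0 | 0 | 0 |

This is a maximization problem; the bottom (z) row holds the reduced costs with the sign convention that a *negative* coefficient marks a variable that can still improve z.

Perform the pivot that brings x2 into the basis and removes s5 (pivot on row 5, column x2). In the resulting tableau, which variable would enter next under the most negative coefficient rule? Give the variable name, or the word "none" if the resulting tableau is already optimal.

Pivot element 2. New z-row = old z-row − (-1)·(row 5/2).
Updated z-row coefficients: x1: -2, x2: 0, x3: -17/2, x4: -19/2, s1: 0, s2: 0, s3: 0, s4: 0, s5: 1/2.
The most negative is -19/2 in column x4, so x4 would enter next.

x4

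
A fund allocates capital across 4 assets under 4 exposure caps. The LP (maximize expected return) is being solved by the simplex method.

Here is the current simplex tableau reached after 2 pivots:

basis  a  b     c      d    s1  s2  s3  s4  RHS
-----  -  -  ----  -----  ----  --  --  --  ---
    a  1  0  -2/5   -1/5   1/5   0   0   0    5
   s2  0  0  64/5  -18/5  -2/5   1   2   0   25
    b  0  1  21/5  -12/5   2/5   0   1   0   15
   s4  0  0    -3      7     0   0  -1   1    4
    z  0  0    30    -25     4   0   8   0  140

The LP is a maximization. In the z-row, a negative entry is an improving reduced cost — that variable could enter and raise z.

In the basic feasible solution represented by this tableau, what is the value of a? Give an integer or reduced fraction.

5

a is basic (row 1); its value is the RHS of that row: 5.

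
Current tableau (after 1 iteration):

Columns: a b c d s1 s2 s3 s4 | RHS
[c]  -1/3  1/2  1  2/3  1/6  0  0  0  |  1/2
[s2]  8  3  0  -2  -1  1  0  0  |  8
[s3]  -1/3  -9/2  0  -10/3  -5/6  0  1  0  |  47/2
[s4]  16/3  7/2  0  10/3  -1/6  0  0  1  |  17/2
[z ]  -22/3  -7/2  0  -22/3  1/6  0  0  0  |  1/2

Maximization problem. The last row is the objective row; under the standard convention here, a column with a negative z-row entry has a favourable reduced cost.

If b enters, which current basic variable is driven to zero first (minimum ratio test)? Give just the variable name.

c

Ratios: row 1 (c): (1/2)/(1/2) = 1; row 2 (s2): 8/3 = 8/3; row 3 (s3): entry -9/2 ≤ 0, skip; row 4 (s4): (17/2)/(7/2) = 17/7.
Minimum ratio 1 is in the c row, so c leaves.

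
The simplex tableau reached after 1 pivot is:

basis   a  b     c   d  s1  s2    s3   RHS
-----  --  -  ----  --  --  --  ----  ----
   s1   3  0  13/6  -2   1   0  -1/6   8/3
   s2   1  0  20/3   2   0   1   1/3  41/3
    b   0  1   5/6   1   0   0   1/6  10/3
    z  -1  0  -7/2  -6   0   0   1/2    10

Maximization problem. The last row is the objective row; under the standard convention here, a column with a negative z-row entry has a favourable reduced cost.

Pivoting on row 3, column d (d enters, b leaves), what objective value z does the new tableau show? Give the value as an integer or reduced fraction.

Minimum ratio for d: (10/3)/1 = 10/3.
z changes by −(z-row coeff of d)·ratio = −(-6)·(10/3) = 20.
New z = 10 + 20 = 30.

30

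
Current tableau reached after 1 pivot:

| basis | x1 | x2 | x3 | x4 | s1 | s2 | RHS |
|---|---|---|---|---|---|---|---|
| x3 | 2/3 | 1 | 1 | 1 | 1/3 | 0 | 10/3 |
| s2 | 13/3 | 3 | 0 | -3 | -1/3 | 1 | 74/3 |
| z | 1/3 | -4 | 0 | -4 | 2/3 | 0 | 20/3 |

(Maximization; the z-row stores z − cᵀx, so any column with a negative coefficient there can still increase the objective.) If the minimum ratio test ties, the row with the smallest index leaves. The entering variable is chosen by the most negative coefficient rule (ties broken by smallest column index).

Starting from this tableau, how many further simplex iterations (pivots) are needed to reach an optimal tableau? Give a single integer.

pivot: x2 in, x3 out → z = 20
No improving column remains; optimal.

1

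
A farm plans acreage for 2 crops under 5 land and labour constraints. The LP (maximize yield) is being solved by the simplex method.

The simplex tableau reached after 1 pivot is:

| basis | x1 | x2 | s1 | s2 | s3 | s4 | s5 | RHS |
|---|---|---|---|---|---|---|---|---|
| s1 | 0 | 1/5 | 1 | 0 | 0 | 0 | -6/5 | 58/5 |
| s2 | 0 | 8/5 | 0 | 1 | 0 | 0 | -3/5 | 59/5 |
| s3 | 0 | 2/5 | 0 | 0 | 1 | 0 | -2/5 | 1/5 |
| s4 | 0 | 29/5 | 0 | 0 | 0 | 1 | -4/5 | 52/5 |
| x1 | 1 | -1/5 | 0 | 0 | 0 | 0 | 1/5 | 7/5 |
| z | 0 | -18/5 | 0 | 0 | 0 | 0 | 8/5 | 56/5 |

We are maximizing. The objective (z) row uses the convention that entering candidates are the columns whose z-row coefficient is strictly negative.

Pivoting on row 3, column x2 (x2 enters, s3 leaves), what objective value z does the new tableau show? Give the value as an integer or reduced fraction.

13

Minimum ratio for x2: (1/5)/(2/5) = 1/2.
z changes by −(z-row coeff of x2)·ratio = −(-18/5)·(1/2) = 9/5.
New z = 56/5 + (9/5) = 13.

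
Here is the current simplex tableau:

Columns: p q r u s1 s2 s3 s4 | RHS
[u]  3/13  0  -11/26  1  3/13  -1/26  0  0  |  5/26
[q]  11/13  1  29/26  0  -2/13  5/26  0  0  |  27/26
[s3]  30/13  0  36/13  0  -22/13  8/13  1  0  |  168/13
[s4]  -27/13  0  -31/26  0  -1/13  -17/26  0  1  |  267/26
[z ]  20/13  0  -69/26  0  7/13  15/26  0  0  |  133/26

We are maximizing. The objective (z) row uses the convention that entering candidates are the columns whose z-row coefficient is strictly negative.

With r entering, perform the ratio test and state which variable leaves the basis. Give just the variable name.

q

Ratios: row 1 (u): entry -11/26 ≤ 0, skip; row 2 (q): (27/26)/(29/26) = 27/29; row 3 (s3): (168/13)/(36/13) = 14/3; row 4 (s4): entry -31/26 ≤ 0, skip.
Minimum ratio 27/29 is in the q row, so q leaves.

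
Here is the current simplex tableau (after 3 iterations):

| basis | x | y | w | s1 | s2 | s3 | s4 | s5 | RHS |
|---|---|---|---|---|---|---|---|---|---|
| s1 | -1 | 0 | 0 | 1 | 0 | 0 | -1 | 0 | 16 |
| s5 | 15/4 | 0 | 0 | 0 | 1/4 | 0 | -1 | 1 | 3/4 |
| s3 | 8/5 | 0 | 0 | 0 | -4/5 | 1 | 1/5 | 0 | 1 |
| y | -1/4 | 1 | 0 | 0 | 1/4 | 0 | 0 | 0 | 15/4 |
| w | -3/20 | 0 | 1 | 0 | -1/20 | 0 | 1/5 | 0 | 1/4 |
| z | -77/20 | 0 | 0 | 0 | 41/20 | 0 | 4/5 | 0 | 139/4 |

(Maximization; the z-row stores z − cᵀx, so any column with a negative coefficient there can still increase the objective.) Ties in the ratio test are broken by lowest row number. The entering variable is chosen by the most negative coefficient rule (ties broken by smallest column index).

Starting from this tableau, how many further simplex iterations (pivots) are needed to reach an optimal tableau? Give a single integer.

2

pivot: x in, s5 out → z = 888/25
pivot: s4 in, s3 out → z = 1681/47
No improving column remains; optimal.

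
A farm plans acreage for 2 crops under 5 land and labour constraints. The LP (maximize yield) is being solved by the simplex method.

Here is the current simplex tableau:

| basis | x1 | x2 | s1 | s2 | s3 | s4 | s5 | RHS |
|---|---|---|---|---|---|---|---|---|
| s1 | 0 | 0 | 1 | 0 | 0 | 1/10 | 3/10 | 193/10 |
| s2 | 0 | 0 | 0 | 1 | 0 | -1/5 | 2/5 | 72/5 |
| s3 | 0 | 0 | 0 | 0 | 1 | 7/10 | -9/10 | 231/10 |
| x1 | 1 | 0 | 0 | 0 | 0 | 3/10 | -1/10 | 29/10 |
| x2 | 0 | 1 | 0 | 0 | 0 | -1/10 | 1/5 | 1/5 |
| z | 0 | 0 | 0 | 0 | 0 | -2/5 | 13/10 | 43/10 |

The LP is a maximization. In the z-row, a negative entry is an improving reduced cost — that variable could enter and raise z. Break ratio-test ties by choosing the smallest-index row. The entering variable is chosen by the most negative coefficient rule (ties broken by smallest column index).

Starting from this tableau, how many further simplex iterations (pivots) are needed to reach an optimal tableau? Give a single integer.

pivot: s4 in, x1 out → z = 49/6
No improving column remains; optimal.

1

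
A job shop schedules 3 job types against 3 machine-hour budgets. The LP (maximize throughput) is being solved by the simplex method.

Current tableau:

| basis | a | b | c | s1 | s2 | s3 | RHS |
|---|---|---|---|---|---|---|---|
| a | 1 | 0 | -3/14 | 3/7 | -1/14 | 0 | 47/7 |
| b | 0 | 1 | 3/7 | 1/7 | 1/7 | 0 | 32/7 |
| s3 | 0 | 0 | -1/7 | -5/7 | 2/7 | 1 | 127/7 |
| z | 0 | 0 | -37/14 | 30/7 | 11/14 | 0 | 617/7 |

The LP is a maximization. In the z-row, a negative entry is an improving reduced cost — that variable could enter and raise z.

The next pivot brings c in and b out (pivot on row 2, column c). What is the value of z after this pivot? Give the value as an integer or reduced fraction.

Minimum ratio for c: (32/7)/(3/7) = 32/3.
z changes by −(z-row coeff of c)·ratio = −(-37/14)·(32/3) = 592/21.
New z = 617/7 + (592/21) = 349/3.

349/3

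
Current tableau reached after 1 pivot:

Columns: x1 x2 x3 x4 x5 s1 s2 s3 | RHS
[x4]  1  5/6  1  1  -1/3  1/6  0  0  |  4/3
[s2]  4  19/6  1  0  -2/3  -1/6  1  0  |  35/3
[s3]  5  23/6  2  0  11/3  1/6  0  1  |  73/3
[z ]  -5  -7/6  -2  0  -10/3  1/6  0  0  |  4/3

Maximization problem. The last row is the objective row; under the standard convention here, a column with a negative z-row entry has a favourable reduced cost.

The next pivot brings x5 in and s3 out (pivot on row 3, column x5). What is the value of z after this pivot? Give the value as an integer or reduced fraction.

Minimum ratio for x5: (73/3)/(11/3) = 73/11.
z changes by −(z-row coeff of x5)·ratio = −(-10/3)·(73/11) = 730/33.
New z = 4/3 + (730/33) = 258/11.

258/11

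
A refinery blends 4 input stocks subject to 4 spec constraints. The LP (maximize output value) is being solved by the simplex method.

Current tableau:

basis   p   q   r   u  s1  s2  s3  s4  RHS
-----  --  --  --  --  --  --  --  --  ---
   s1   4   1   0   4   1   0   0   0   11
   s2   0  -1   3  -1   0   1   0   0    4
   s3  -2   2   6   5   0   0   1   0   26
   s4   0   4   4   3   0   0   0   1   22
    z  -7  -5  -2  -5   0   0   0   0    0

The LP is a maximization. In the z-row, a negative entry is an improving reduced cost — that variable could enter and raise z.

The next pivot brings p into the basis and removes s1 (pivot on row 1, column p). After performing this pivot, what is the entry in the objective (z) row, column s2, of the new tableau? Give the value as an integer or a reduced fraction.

Pivot element is row 1, column p: 4.
Normalize row 1: new (row 1, s2) = 0/4 = 0.
z-row ← z-row − (-7)·(new row 1): 0 − (-7)·0 = 0.

0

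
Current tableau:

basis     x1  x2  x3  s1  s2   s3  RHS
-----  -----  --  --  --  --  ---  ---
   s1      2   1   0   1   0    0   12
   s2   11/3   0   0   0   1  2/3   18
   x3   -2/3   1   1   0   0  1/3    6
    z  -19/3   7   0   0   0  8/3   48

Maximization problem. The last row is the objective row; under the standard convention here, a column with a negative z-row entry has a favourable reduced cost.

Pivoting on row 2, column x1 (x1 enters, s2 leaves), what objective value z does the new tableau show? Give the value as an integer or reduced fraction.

870/11

Minimum ratio for x1: 18/(11/3) = 54/11.
z changes by −(z-row coeff of x1)·ratio = −(-19/3)·(54/11) = 342/11.
New z = 48 + (342/11) = 870/11.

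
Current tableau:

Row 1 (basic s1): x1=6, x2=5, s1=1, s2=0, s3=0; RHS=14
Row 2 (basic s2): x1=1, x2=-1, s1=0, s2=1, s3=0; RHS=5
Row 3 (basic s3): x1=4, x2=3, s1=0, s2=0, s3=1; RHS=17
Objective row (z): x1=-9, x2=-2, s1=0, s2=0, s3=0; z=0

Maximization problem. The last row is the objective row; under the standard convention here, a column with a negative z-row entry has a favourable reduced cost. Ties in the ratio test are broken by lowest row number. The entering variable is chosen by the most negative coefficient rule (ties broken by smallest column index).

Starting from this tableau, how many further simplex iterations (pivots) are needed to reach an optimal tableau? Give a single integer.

pivot: x1 in, s1 out → z = 21
No improving column remains; optimal.

1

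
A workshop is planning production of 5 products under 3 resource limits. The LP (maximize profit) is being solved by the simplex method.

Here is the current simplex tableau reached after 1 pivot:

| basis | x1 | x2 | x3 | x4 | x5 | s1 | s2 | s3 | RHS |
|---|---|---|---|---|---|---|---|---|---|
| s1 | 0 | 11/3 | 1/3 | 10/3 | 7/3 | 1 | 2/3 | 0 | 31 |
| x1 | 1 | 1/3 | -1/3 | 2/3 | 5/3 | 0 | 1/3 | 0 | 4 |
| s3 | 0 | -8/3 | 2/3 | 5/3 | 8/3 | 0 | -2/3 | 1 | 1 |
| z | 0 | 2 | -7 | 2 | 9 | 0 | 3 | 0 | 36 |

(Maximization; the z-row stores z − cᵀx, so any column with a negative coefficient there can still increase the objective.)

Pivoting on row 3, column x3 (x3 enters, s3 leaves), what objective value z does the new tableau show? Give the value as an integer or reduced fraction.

93/2

Minimum ratio for x3: 1/(2/3) = 3/2.
z changes by −(z-row coeff of x3)·ratio = −(-7)·(3/2) = 21/2.
New z = 36 + (21/2) = 93/2.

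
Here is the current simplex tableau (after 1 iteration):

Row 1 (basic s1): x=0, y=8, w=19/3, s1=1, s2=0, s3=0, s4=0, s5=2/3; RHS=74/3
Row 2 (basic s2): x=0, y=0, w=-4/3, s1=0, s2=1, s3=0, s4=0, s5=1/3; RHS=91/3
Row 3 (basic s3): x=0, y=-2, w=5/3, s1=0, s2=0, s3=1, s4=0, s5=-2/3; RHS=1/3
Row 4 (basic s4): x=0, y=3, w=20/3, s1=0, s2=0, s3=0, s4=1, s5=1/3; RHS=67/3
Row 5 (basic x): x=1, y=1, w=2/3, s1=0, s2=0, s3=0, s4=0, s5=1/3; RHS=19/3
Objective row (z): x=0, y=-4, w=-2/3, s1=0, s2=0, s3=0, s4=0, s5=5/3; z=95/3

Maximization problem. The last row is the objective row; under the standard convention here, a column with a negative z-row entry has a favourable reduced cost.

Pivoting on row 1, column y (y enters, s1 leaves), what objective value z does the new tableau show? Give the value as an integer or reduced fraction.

Minimum ratio for y: (74/3)/8 = 37/12.
z changes by −(z-row coeff of y)·ratio = −(-4)·(37/12) = 37/3.
New z = 95/3 + (37/3) = 44.

44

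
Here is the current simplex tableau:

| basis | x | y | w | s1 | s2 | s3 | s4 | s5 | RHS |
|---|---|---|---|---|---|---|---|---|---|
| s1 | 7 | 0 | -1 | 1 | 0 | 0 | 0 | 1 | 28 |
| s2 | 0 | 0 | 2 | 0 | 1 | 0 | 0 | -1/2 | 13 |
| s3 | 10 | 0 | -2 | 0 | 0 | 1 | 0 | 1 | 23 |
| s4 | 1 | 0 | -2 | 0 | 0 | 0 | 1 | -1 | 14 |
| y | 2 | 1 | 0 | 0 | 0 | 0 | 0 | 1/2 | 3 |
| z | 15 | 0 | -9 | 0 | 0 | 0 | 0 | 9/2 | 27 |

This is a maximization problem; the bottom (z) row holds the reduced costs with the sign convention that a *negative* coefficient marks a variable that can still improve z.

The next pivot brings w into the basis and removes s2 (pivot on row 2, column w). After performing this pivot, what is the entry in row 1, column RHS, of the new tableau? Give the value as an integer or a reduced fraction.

69/2

Pivot element is row 2, column w: 2.
Normalize row 2: new (row 2, RHS) = 13/2 = 13/2.
row 1 ← row 1 − (-1)·(new row 2): 28 − (-1)·(13/2) = 69/2.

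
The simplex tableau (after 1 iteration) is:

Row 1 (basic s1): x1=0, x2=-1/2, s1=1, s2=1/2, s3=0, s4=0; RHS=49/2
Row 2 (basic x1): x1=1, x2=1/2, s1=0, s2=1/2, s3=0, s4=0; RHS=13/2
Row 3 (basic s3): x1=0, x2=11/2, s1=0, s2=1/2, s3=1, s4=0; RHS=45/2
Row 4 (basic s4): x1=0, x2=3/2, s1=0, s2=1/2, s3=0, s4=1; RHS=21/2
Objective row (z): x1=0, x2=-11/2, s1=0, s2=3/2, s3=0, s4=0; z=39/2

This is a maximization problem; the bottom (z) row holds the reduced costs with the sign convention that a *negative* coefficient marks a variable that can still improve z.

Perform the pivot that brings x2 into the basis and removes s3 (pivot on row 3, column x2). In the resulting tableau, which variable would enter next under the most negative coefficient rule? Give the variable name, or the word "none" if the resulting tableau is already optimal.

none

Pivot element 11/2. New z-row = old z-row − (-11/2)·(row 3/(11/2)).
Updated z-row coefficients: x1: 0, x2: 0, s1: 0, s2: 2, s3: 1, s4: 0.
No coefficient is strictly negative; the tableau after this pivot is optimal.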